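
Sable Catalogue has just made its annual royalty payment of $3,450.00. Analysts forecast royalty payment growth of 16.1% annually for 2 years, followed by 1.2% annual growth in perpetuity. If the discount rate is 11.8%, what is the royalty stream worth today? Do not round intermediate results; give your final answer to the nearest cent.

$42823.31

D_1 = 4005.45000
D_2 = 4650.32745
Terminal value at year 2: TV = D_2×(1+g_2)/(r−g_2) = 4706.13138/0.106 = 44397.46584
P_0 = D_1/(1+r)^1 + D_2/(1+r)^2 + TV/(1+r)^2
    = 3582.69231 + 3720.48817 + 35520.13230 = 42823.31277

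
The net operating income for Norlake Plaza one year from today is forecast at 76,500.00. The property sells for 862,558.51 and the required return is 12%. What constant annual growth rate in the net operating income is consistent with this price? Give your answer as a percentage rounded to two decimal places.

P = D₁/(r−g) ⇒ g = r − D₁/P = 0.12 − 76,500.00/862,558.51 = 0.031310

3.13%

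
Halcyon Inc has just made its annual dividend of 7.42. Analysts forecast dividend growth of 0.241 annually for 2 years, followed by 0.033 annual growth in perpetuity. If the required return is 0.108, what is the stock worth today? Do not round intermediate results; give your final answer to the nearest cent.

D_1 = 9.20822
D_2 = 11.42740
Terminal value at year 2: TV = D_2×(1+g_2)/(r−g_2) = 11.80451/0.075 = 157.39340
P_0 = D_1/(1+r)^1 + D_2/(1+r)^2 + TV/(1+r)^2
    = 8.31067 + 9.30825 + 128.20560 = 145.82452

145.82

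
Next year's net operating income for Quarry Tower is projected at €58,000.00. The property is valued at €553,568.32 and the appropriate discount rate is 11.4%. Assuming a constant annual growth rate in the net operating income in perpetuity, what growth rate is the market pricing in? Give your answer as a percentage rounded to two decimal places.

0.92%

P = D₁/(r−g) ⇒ g = r − D₁/P = 0.114 − €58,000.00/€553,568.32 = 0.009225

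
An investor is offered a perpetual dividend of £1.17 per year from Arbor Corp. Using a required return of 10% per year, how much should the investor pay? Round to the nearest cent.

Level perpetuity: PV = C / r = £1.17 / 0.1 = £11.70

£11.70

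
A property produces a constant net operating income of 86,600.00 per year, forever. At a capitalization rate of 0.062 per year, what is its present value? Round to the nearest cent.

1396774.19

Level perpetuity: PV = C / r = 86,600.00 / 0.062 = 1,396,774.19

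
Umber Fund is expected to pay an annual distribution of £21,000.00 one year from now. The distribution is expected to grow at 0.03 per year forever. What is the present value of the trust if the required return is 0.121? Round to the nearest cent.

£230769.23

Growing perpetuity: P = D₁ / (r − g) = £21,000.0000 / (0.121 − 0.03) = £230,769.23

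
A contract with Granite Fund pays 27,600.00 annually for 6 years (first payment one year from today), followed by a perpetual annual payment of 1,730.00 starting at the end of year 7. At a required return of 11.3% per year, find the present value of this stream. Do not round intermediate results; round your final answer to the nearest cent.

PV of 6-year annuity: 27,600.00 × [1 − (1+0.113)^−6] / 0.113 = 115760.65047
Perpetuity value at year 6: 1,730.00 / 0.113 = 15309.73451
PV of perpetuity: 15309.73451 / (1+0.113)^6 = 8053.72273
Total PV = 115760.65047 + 8053.72273 = 123814.37320

123814.37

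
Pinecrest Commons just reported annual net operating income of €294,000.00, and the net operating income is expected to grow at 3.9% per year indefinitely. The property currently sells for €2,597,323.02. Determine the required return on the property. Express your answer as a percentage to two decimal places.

15.66%

D₁ = €294,000.00 × 1.039 = €305,466.0000
P = D₁/(r − g) ⇒ r = D₁/P + g = €305,466.0000/€2,597,323.02 + 0.039 = 0.117608 + 0.039 = 0.156608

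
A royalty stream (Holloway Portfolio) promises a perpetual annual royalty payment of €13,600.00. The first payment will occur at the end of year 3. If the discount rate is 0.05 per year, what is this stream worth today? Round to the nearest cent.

€246712.02

Value at end of year 2: C / r = €13,600.00 / 0.05 = €272,000.0000
Discount to today: PV = €272,000.0000 / (1 + 0.05)^2 = €272,000.0000 / 1.102500 = €246,712.02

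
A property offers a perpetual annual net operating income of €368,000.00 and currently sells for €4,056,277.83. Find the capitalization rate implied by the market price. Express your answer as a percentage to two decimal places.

P = C/r ⇒ r = C/P = €368,000.00/€4,056,277.83 = 0.090724

9.07%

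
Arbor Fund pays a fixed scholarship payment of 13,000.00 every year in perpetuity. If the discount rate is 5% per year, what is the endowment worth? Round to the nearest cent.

260000.00

Level perpetuity: PV = C / r = 13,000.00 / 0.05 = 260,000.00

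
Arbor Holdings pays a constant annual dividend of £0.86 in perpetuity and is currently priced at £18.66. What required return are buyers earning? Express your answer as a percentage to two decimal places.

4.61%

P = C/r ⇒ r = C/P = £0.86/£18.66 = 0.046088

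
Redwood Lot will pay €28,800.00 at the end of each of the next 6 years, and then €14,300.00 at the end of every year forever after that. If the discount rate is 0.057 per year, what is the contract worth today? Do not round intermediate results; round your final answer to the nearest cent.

€322855.43

PV of 6-year annuity: €28,800.00 × [1 − (1+0.057)^−6] / 0.057 = 142963.67995
Perpetuity value at year 6: €14,300.00 / 0.057 = 250877.19298
PV of perpetuity: 250877.19298 / (1+0.057)^6 = 179891.75468
Total PV = 142963.67995 + 179891.75468 = 322855.43462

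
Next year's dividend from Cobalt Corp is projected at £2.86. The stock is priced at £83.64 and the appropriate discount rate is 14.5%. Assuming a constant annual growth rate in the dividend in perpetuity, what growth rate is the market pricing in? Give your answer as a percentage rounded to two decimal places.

P = D₁/(r−g) ⇒ g = r − D₁/P = 0.145 − £2.86/£83.64 = 0.110806

11.08%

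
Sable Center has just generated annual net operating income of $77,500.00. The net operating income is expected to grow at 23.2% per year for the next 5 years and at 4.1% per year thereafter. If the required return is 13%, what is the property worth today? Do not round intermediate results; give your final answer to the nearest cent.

D_1 = 95480.00000
D_2 = 117631.36000
D_3 = 144921.83552
D_4 = 178543.70136
D_5 = 219965.84008
Terminal value at year 5: TV = D_5×(1+g_2)/(r−g_2) = 228984.43952/0.089 = 2572858.87100
P_0 = D_1/(1+r)^1 + D_2/(1+r)^2 + D_3/(1+r)^3 + D_4/(1+r)^4 + D_5/(1+r)^5 + TV/(1+r)^5
    = 84495.57522 + 92122.60944 + 100438.10162 + 109504.19575 + 119388.64528 + 1396444.71616 = 1902393.84349

$1902393.84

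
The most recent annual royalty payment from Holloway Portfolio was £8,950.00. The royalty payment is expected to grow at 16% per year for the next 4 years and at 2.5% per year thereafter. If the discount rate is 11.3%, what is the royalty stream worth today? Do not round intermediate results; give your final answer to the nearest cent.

£162745.37

D_1 = 10382.00000
D_2 = 12043.12000
D_3 = 13970.01920
D_4 = 16205.22227
Terminal value at year 4: TV = D_4×(1+g_2)/(r−g_2) = 16610.35283/0.088 = 188754.00942
P_0 = D_1/(1+r)^1 + D_2/(1+r)^2 + D_3/(1+r)^3 + D_4/(1+r)^4 + TV/(1+r)^4
    = 9327.94250 + 9721.84483 + 10132.38096 + 10560.25329 + 123002.95023 = 162745.37180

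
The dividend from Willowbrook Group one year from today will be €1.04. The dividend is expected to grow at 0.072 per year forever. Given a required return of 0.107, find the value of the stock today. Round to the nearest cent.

Growing perpetuity: P = D₁ / (r − g) = €1.0400 / (0.107 − 0.072) = €29.71

€29.71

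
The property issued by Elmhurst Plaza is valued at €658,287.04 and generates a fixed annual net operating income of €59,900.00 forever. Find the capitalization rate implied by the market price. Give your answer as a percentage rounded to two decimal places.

P = C/r ⇒ r = C/P = €59,900.00/€658,287.04 = 0.090994

9.10%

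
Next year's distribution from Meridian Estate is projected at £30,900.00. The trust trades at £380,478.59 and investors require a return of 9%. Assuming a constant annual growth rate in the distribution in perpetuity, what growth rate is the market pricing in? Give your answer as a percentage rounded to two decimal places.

0.88%

P = D₁/(r−g) ⇒ g = r − D₁/P = 0.09 − £30,900.00/£380,478.59 = 0.008786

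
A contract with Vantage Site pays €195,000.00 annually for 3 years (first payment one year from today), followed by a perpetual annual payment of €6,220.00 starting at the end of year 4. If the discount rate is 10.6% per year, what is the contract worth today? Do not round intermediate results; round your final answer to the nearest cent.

€523232.15

PV of 3-year annuity: €195,000.00 × [1 − (1+0.106)^−3] / 0.106 = 479859.18559
Perpetuity value at year 3: €6,220.00 / 0.106 = 58679.24528
PV of perpetuity: 58679.24528 / (1+0.106)^3 = 43372.96767
Total PV = 479859.18559 + 43372.96767 = 523232.15326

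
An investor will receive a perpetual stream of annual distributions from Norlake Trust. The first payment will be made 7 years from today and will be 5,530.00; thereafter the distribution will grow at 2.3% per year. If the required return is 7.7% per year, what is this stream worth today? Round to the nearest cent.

Value at end of year 6: C₁ / (r − g) = 5,530.00 / (0.077 − 0.023) = 102,407.4074
Discount to today: PV = 102,407.4074 / (1 + 0.077)^6 = 102,407.4074 / 1.560609 = 65,620.14

65620.14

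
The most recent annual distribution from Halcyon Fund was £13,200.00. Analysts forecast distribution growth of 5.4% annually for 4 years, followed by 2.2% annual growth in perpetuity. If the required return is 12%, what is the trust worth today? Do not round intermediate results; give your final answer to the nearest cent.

D_1 = 13912.80000
D_2 = 14664.09120
D_3 = 15455.95212
D_4 = 16290.57354
Terminal value at year 4: TV = D_4×(1+g_2)/(r−g_2) = 16648.96616/0.098 = 169887.40977
P_0 = D_1/(1+r)^1 + D_2/(1+r)^2 + D_3/(1+r)^3 + D_4/(1+r)^4 + TV/(1+r)^4
    = 12422.14286 + 11690.12372 + 11001.24143 + 10352.95399 + 107966.52020 = 153432.98221

£153432.98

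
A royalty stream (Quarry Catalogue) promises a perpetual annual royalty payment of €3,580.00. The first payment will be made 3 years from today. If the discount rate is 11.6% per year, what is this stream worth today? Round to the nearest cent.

€24779.73

Value at end of year 2: C / r = €3,580.00 / 0.116 = €30,862.0690
Discount to today: PV = €30,862.0690 / (1 + 0.116)^2 = €30,862.0690 / 1.245456 = €24,779.73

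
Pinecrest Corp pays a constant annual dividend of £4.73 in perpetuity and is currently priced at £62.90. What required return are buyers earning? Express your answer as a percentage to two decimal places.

P = C/r ⇒ r = C/P = £4.73/£62.90 = 0.075199

7.52%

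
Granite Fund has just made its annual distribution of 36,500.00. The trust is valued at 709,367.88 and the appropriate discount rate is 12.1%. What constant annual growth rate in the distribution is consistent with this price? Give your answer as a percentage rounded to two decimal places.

P = D₀(1+g)/(r−g) ⇒ P(r−g) = D₀(1+g) ⇒ g(P+D₀) = P·r − D₀
g = (P·r − D₀)/(P + D₀) = (709,367.88×0.121 − 36,500.00) / (709,367.88 + 36,500.00) = 0.066142

6.61%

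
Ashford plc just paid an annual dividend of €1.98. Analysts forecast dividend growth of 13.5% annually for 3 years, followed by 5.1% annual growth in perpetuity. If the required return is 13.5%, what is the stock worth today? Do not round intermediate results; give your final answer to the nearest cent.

€30.71

D_1 = 2.24730
D_2 = 2.55069
D_3 = 2.89503
Terminal value at year 3: TV = D_3×(1+g_2)/(r−g_2) = 3.04267/0.084 = 36.22232
P_0 = D_1/(1+r)^1 + D_2/(1+r)^2 + D_3/(1+r)^3 + TV/(1+r)^3
    = 1.98000 + 1.98000 + 1.98000 + 24.77357 = 30.71357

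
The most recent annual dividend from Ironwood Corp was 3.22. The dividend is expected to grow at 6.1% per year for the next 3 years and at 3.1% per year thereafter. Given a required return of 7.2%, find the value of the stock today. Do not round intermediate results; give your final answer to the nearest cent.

87.97

D_1 = 3.41642
D_2 = 3.62482
D_3 = 3.84594
Terminal value at year 3: TV = D_3×(1+g_2)/(r−g_2) = 3.96516/0.041 = 96.71121
P_0 = D_1/(1+r)^1 + D_2/(1+r)^2 + D_3/(1+r)^3 + TV/(1+r)^3
    = 3.18696 + 3.15426 + 3.12189 + 78.50412 = 87.96723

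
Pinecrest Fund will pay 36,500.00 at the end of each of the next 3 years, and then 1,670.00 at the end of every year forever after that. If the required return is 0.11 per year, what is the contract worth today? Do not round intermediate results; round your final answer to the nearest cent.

100296.40

PV of 3-year annuity: 36,500.00 × [1 − (1+0.11)^−3] / 0.11 = 89195.58711
Perpetuity value at year 3: 1,670.00 / 0.11 = 15181.81818
PV of perpetuity: 15181.81818 / (1+0.11)^3 = 11100.81461
Total PV = 89195.58711 + 11100.81461 = 100296.40172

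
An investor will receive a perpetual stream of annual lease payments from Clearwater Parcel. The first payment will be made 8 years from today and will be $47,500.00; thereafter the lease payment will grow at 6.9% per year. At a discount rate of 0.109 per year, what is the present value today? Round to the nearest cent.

Value at end of year 7: C₁ / (r − g) = $47,500.00 / (0.109 − 0.069) = $1,187,500.0000
Discount to today: PV = $1,187,500.0000 / (1 + 0.109)^7 = $1,187,500.0000 / 2.063103 = $575,589.41

$575589.41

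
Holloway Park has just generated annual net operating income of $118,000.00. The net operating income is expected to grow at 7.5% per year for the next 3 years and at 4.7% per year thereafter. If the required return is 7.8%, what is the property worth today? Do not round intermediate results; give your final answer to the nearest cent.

$4304207.78

D_1 = 126850.00000
D_2 = 136363.75000
D_3 = 146591.03125
Terminal value at year 3: TV = D_3×(1+g_2)/(r−g_2) = 153480.80972/0.031 = 4950993.86190
P_0 = D_1/(1+r)^1 + D_2/(1+r)^2 + D_3/(1+r)^3 + TV/(1+r)^3
    = 117671.61410 + 117344.14208 + 117017.58138 + 3952174.44221 = 4304207.77977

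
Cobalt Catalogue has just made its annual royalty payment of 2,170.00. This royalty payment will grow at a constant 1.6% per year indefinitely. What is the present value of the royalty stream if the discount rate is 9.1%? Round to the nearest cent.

29396.27

D₁ = D₀ × (1 + g) = 2,170.00 × 1.016 = 2,204.7200
Growing perpetuity: P = D₁ / (r − g) = 2,204.7200 / (0.091 − 0.016) = 29,396.27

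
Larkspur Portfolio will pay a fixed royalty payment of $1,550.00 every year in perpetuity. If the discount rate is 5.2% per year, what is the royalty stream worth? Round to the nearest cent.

$29807.69

Level perpetuity: PV = C / r = $1,550.00 / 0.052 = $29,807.69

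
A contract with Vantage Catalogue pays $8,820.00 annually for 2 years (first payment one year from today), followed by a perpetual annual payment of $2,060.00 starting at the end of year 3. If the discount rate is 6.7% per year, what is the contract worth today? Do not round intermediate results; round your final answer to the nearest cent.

PV of 2-year annuity: $8,820.00 × [1 − (1+0.067)^−2] / 0.067 = 16013.27725
Perpetuity value at year 2: $2,060.00 / 0.067 = 30746.26866
PV of perpetuity: 30746.26866 / (1+0.067)^2 = 27006.20617
Total PV = 16013.27725 + 27006.20617 = 43019.48342

$43019.48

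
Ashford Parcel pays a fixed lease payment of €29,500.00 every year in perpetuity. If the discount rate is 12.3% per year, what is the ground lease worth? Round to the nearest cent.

€239837.40

Level perpetuity: PV = C / r = €29,500.00 / 0.123 = €239,837.40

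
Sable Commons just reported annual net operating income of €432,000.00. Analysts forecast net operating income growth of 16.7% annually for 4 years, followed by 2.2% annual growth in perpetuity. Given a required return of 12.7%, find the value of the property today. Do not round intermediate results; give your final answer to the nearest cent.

€6721161.14

D_1 = 504144.00000
D_2 = 588336.04800
D_3 = 686588.16802
D_4 = 801248.39207
Terminal value at year 4: TV = D_4×(1+g_2)/(r−g_2) = 818875.85670/0.105 = 7798817.68286
P_0 = D_1/(1+r)^1 + D_2/(1+r)^2 + D_3/(1+r)^3 + D_4/(1+r)^4 + TV/(1+r)^4
    = 447332.74179 + 463209.68028 + 479650.13033 + 496674.09237 + 4834294.49902 = 6721161.14379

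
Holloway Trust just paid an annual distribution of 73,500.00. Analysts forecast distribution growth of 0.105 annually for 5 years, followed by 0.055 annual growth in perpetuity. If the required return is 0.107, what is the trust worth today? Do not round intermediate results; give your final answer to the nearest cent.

1843292.77

D_1 = 81217.50000
D_2 = 89745.33750
D_3 = 99168.59794
D_4 = 109581.30072
D_5 = 121087.33730
Terminal value at year 5: TV = D_5×(1+g_2)/(r−g_2) = 127747.14085/0.052 = 2456675.78554
P_0 = D_1/(1+r)^1 + D_2/(1+r)^2 + D_3/(1+r)^3 + D_4/(1+r)^4 + D_5/(1+r)^5 + TV/(1+r)^5
    = 73367.20867 + 73234.65726 + 73102.34532 + 72970.27243 + 72838.43815 + 1477779.85094 = 1843292.77276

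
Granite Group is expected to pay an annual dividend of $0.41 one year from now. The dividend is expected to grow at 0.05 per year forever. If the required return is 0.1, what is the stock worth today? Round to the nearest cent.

Growing perpetuity: P = D₁ / (r − g) = $0.4100 / (0.1 − 0.05) = $8.20

$8.20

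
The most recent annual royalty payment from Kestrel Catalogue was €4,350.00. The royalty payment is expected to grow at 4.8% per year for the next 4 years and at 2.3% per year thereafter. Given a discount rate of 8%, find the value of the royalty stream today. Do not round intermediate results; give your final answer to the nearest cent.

D_1 = 4558.80000
D_2 = 4777.62240
D_3 = 5006.94828
D_4 = 5247.28179
Terminal value at year 4: TV = D_4×(1+g_2)/(r−g_2) = 5367.96927/0.057 = 94174.89954
P_0 = D_1/(1+r)^1 + D_2/(1+r)^2 + D_3/(1+r)^3 + D_4/(1+r)^4 + TV/(1+r)^4
    = 4221.11111 + 4096.04115 + 3974.67697 + 3856.90876 + 69221.36254 = 85370.10054

€85370.10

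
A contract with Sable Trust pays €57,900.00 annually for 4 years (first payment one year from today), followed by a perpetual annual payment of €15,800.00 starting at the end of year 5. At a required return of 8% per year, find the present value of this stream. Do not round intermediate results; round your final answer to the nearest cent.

€336940.54

PV of 4-year annuity: €57,900.00 × [1 − (1+0.08)^−4] / 0.08 = 191772.14404
Perpetuity value at year 4: €15,800.00 / 0.08 = 197500.00000
PV of perpetuity: 197500.00000 / (1+0.08)^4 = 145168.39593
Total PV = 191772.14404 + 145168.39593 = 336940.53997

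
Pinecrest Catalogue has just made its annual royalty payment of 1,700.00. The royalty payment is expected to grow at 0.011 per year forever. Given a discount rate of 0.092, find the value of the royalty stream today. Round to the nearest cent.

21218.52

D₁ = D₀ × (1 + g) = 1,700.00 × 1.011 = 1,718.7000
Growing perpetuity: P = D₁ / (r − g) = 1,718.7000 / (0.092 − 0.011) = 21,218.52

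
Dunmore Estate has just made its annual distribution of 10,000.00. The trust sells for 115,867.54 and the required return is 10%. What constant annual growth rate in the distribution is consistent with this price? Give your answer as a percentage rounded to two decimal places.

P = D₀(1+g)/(r−g) ⇒ P(r−g) = D₀(1+g) ⇒ g(P+D₀) = P·r − D₀
g = (P·r − D₀)/(P + D₀) = (115,867.54×0.1 − 10,000.00) / (115,867.54 + 10,000.00) = 0.012607

1.26%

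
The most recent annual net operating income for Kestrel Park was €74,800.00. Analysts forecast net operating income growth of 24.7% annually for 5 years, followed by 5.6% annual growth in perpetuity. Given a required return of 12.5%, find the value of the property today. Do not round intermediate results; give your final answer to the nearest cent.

D_1 = 93275.60000
D_2 = 116314.67320
D_3 = 145044.39748
D_4 = 180870.36366
D_5 = 225545.34348
Terminal value at year 5: TV = D_5×(1+g_2)/(r−g_2) = 238175.88272/0.069 = 3451824.38720
P_0 = D_1/(1+r)^1 + D_2/(1+r)^2 + D_3/(1+r)^3 + D_4/(1+r)^4 + D_5/(1+r)^5 + TV/(1+r)^5
    = 82911.64444 + 91902.95166 + 101869.31620 + 112916.47760 + 125161.64228 + 1915517.30799 = 2430279.34019

€2430279.34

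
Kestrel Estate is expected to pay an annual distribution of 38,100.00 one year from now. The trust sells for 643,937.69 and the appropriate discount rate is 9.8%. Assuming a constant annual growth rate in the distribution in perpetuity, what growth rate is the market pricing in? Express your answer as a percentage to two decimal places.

3.88%

P = D₁/(r−g) ⇒ g = r − D₁/P = 0.098 − 38,100.00/643,937.69 = 0.038833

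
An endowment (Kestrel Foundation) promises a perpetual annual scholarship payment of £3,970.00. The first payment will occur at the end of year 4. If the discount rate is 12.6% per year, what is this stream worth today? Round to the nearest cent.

Value at end of year 3: C / r = £3,970.00 / 0.126 = £31,507.9365
Discount to today: PV = £31,507.9365 / (1 + 0.126)^3 = £31,507.9365 / 1.427628 = £22,070.12

£22070.12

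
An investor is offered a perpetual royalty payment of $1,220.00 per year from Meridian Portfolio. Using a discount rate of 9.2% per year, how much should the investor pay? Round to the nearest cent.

Level perpetuity: PV = C / r = $1,220.00 / 0.092 = $13,260.87

$13260.87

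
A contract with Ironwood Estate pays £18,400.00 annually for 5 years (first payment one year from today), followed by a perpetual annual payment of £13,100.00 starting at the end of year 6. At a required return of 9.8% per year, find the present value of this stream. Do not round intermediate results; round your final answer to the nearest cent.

PV of 5-year annuity: £18,400.00 × [1 − (1+0.098)^−5] / 0.098 = 70108.32157
Perpetuity value at year 5: £13,100.00 / 0.098 = 133673.46939
PV of perpetuity: 133673.46939 / (1+0.098)^5 = 83759.39262
Total PV = 70108.32157 + 83759.39262 = 153867.71419

£153867.71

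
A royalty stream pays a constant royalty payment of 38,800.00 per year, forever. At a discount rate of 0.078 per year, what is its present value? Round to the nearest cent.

497435.90

Level perpetuity: PV = C / r = 38,800.00 / 0.078 = 497,435.90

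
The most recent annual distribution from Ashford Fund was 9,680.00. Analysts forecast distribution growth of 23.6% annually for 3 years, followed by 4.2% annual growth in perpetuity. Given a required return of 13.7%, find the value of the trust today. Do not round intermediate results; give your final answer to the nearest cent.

170790.48

D_1 = 11964.48000
D_2 = 14788.09728
D_3 = 18278.08824
Terminal value at year 3: TV = D_3×(1+g_2)/(r−g_2) = 19045.76794/0.095 = 200481.76783
P_0 = D_1/(1+r)^1 + D_2/(1+r)^2 + D_3/(1+r)^3 + TV/(1+r)^3
    = 10522.84960 + 11439.08717 + 12435.10267 + 136393.44196 = 170790.48141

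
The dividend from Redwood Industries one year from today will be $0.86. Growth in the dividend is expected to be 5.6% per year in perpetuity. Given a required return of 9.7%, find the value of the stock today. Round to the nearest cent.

Growing perpetuity: P = D₁ / (r − g) = $0.8600 / (0.097 − 0.056) = $20.98

$20.98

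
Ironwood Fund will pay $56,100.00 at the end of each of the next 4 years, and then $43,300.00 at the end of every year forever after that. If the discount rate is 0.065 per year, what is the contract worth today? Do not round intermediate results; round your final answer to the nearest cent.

$710004.07

PV of 4-year annuity: $56,100.00 × [1 − (1+0.065)^−4] / 0.065 = 192187.30155
Perpetuity value at year 4: $43,300.00 / 0.065 = 666153.84615
PV of perpetuity: 666153.84615 / (1+0.065)^4 = 517816.76670
Total PV = 192187.30155 + 517816.76670 = 710004.06825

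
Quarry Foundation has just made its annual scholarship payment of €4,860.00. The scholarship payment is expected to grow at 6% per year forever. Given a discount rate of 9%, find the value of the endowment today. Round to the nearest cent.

D₁ = D₀ × (1 + g) = €4,860.00 × 1.06 = €5,151.6000
Growing perpetuity: P = D₁ / (r − g) = €5,151.6000 / (0.09 − 0.06) = €171,720.00

€171720.00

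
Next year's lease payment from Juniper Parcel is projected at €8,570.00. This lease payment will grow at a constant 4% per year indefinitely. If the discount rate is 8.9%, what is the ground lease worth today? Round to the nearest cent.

€174897.96

Growing perpetuity: P = D₁ / (r − g) = €8,570.0000 / (0.089 − 0.04) = €174,897.96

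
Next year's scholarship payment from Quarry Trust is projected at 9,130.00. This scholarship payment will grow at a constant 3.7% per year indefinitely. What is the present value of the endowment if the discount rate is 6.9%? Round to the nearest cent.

Growing perpetuity: P = D₁ / (r − g) = 9,130.0000 / (0.069 − 0.037) = 285,312.50

285312.50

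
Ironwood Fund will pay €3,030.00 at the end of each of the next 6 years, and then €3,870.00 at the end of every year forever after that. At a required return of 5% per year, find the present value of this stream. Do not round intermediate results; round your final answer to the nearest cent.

€73136.42

PV of 6-year annuity: €3,030.00 × [1 − (1+0.05)^−6] / 0.05 = 15379.34696
Perpetuity value at year 6: €3,870.00 / 0.05 = 77400.00000
PV of perpetuity: 77400.00000 / (1+0.05)^6 = 57757.07170
Total PV = 15379.34696 + 57757.07170 = 73136.41866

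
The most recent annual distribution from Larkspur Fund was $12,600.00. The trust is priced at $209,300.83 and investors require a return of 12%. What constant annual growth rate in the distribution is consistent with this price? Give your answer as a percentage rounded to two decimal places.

P = D₀(1+g)/(r−g) ⇒ P(r−g) = D₀(1+g) ⇒ g(P+D₀) = P·r − D₀
g = (P·r − D₀)/(P + D₀) = ($209,300.83×0.12 − $12,600.00) / ($209,300.83 + $12,600.00) = 0.056404

5.64%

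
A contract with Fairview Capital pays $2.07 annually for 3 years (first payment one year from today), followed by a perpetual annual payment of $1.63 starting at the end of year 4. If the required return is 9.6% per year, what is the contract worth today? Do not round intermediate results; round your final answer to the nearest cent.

PV of 3-year annuity: $2.07 × [1 − (1+0.096)^−3] / 0.096 = 5.18425
Perpetuity value at year 3: $1.63 / 0.096 = 16.97917
PV of perpetuity: 16.97917 / (1+0.096)^3 = 12.89688
Total PV = 5.18425 + 12.89688 = 18.08113

$18.08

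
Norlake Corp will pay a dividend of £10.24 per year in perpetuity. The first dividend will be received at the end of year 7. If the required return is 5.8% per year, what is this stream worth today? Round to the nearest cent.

Value at end of year 6: C / r = £10.24 / 0.058 = £176.5517
Discount to today: PV = £176.5517 / (1 + 0.058)^6 = £176.5517 / 1.402536 = £125.88

£125.88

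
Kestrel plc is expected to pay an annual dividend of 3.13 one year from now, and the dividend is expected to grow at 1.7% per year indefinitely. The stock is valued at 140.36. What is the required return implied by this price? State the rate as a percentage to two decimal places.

P = D₁/(r − g) ⇒ r = D₁/P + g = 3.1300/140.36 + 0.017 = 0.022300 + 0.017 = 0.039300

3.93%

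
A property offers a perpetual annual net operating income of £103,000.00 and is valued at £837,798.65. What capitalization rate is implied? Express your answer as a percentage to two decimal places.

12.29%

P = C/r ⇒ r = C/P = £103,000.00/£837,798.65 = 0.122941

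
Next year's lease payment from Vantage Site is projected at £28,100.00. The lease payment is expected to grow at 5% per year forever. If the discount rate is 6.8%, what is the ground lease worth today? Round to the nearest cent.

£1561111.11

Growing perpetuity: P = D₁ / (r − g) = £28,100.0000 / (0.068 − 0.05) = £1,561,111.11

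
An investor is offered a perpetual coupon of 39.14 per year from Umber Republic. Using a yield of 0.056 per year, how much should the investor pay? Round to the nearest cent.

698.93

Level perpetuity: PV = C / r = 39.14 / 0.056 = 698.93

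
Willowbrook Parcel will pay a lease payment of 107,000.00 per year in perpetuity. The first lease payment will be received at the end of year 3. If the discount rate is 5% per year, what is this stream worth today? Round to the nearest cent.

1941043.08

Value at end of year 2: C / r = 107,000.00 / 0.05 = 2,140,000.0000
Discount to today: PV = 2,140,000.0000 / (1 + 0.05)^2 = 2,140,000.0000 / 1.102500 = 1,941,043.08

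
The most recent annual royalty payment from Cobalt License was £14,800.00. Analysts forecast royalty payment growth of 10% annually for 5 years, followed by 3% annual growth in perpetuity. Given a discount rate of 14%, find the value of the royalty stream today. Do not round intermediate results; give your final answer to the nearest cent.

D_1 = 16280.00000
D_2 = 17908.00000
D_3 = 19698.80000
D_4 = 21668.68000
D_5 = 23835.54800
Terminal value at year 5: TV = D_5×(1+g_2)/(r−g_2) = 24550.61444/0.11 = 223187.40400
P_0 = D_1/(1+r)^1 + D_2/(1+r)^2 + D_3/(1+r)^3 + D_4/(1+r)^4 + D_5/(1+r)^5 + TV/(1+r)^5
    = 14280.70175 + 13779.62450 + 13296.12890 + 12829.59806 + 12379.43673 + 115916.54392 = 182482.03387

£182482.03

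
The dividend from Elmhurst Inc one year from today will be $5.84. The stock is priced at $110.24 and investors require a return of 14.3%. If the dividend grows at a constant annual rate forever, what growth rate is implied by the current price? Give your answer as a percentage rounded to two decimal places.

9.00%

P = D₁/(r−g) ⇒ g = r − D₁/P = 0.143 − $5.84/$110.24 = 0.090025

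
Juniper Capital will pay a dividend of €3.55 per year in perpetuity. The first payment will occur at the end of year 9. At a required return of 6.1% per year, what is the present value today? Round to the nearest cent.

Value at end of year 8: C / r = €3.55 / 0.061 = €58.1967
Discount to today: PV = €58.1967 / (1 + 0.061)^8 = €58.1967 / 1.605917 = €36.24

€36.24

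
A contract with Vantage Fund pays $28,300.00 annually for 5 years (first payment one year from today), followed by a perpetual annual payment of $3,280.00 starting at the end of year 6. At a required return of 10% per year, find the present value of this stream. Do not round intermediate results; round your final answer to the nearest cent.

$127645.48

PV of 5-year annuity: $28,300.00 × [1 − (1+0.1)^−5] / 0.1 = 107279.26557
Perpetuity value at year 5: $3,280.00 / 0.1 = 32800.00000
PV of perpetuity: 32800.00000 / (1+0.1)^5 = 20366.21940
Total PV = 107279.26557 + 20366.21940 = 127645.48497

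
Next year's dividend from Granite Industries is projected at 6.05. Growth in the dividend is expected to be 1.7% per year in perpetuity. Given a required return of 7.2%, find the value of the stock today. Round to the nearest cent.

110.00

Growing perpetuity: P = D₁ / (r − g) = 6.0500 / (0.072 − 0.017) = 110.00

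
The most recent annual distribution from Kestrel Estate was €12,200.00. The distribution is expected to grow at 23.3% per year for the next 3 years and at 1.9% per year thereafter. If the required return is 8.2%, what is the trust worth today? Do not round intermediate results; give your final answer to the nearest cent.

D_1 = 15042.60000
D_2 = 18547.52580
D_3 = 22869.09931
Terminal value at year 3: TV = D_3×(1+g_2)/(r−g_2) = 23303.61220/0.063 = 369898.60632
P_0 = D_1/(1+r)^1 + D_2/(1+r)^2 + D_3/(1+r)^3 + TV/(1+r)^3
    = 13902.58780 + 15842.78259 + 18053.74393 + 292012.14382 = 339811.25814

€339811.26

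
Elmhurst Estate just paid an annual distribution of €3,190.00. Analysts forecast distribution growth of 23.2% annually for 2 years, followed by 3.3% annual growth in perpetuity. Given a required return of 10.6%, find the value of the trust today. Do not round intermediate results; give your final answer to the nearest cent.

D_1 = 3930.08000
D_2 = 4841.85856
Terminal value at year 2: TV = D_2×(1+g_2)/(r−g_2) = 5001.63989/0.073 = 68515.61497
P_0 = D_1/(1+r)^1 + D_2/(1+r)^2 + TV/(1+r)^2
    = 3553.41772 + 3958.23746 + 56011.77121 = 63523.42639

€63523.43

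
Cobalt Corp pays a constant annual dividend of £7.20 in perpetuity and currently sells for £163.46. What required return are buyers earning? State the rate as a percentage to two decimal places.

P = C/r ⇒ r = C/P = £7.20/£163.46 = 0.044047

4.40%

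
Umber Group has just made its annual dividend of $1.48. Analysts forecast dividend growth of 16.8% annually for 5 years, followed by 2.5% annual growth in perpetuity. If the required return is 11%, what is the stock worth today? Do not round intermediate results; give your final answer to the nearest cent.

$31.67

D_1 = 1.72864
D_2 = 2.01905
D_3 = 2.35825
D_4 = 2.75444
D_5 = 3.21718
Terminal value at year 5: TV = D_5×(1+g_2)/(r−g_2) = 3.29761/0.085 = 38.79546
P_0 = D_1/(1+r)^1 + D_2/(1+r)^2 + D_3/(1+r)^3 + D_4/(1+r)^4 + D_5/(1+r)^5 + TV/(1+r)^5
    = 1.55733 + 1.63871 + 1.72433 + 1.81443 + 1.90924 + 23.02322 = 31.66727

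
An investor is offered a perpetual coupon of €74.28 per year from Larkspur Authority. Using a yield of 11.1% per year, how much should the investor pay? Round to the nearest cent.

€669.19

Level perpetuity: PV = C / r = €74.28 / 0.111 = €669.19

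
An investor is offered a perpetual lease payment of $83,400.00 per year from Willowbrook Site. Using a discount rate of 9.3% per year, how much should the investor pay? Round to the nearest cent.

$896774.19

Level perpetuity: PV = C / r = $83,400.00 / 0.093 = $896,774.19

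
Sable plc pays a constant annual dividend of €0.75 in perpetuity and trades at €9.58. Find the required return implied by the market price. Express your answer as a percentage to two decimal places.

P = C/r ⇒ r = C/P = €0.75/€9.58 = 0.078288

7.83%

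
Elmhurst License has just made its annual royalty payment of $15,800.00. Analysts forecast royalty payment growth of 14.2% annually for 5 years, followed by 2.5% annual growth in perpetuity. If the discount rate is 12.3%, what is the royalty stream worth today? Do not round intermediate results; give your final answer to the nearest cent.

D_1 = 18043.60000
D_2 = 20605.79120
D_3 = 23531.81355
D_4 = 26873.33107
D_5 = 30689.34409
Terminal value at year 5: TV = D_5×(1+g_2)/(r−g_2) = 31456.57769/0.098 = 320985.48663
P_0 = D_1/(1+r)^1 + D_2/(1+r)^2 + D_3/(1+r)^3 + D_4/(1+r)^4 + D_5/(1+r)^5 + TV/(1+r)^5
    = 16067.31968 + 16339.16213 + 16615.60388 + 16896.72273 + 17182.59783 + 179715.94666 = 262817.35291

$262817.35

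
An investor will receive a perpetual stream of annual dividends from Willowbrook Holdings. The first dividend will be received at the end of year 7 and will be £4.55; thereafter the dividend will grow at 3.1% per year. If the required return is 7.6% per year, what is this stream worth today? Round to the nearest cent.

£65.15

Value at end of year 6: C₁ / (r − g) = £4.55 / (0.076 − 0.031) = £101.1111
Discount to today: PV = £101.1111 / (1 + 0.076)^6 = £101.1111 / 1.551935 = £65.15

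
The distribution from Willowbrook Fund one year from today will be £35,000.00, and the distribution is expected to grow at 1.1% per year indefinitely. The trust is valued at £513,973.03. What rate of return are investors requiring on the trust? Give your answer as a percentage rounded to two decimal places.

7.91%

P = D₁/(r − g) ⇒ r = D₁/P + g = £35,000.0000/£513,973.03 + 0.011 = 0.068097 + 0.011 = 0.079097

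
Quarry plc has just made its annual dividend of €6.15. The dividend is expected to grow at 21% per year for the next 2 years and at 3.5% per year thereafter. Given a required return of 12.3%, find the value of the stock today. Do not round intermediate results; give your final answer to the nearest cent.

D_1 = 7.44150
D_2 = 9.00422
Terminal value at year 2: TV = D_2×(1+g_2)/(r−g_2) = 9.31936/0.088 = 105.90185
P_0 = D_1/(1+r)^1 + D_2/(1+r)^2 + TV/(1+r)^2
    = 6.62645 + 7.13980 + 83.97384 = 97.74009

€97.74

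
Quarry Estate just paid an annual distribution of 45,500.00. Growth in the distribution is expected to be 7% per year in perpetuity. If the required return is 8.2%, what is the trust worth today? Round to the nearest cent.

D₁ = D₀ × (1 + g) = 45,500.00 × 1.07 = 48,685.0000
Growing perpetuity: P = D₁ / (r − g) = 48,685.0000 / (0.082 − 0.07) = 4,057,083.33

4057083.33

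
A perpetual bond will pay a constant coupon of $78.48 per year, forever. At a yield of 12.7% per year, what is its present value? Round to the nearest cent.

Level perpetuity: PV = C / r = $78.48 / 0.127 = $617.95

$617.95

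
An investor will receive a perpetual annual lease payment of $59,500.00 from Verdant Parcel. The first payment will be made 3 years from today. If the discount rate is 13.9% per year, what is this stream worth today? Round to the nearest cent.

Value at end of year 2: C / r = $59,500.00 / 0.139 = $428,057.5540
Discount to today: PV = $428,057.5540 / (1 + 0.139)^2 = $428,057.5540 / 1.297321 = $329,955.00

$329955.00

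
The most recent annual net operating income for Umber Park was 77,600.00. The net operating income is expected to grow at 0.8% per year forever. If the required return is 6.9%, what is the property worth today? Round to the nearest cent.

1282308.20

D₁ = D₀ × (1 + g) = 77,600.00 × 1.008 = 78,220.8000
Growing perpetuity: P = D₁ / (r − g) = 78,220.8000 / (0.069 − 0.008) = 1,282,308.20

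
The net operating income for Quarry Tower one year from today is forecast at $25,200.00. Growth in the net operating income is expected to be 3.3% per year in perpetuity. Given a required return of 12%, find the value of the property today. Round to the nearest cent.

Growing perpetuity: P = D₁ / (r − g) = $25,200.0000 / (0.12 − 0.033) = $289,655.17

$289655.17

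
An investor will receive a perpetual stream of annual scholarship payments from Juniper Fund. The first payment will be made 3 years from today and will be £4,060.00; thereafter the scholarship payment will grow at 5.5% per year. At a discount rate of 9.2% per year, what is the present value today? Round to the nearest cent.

Value at end of year 2: C₁ / (r − g) = £4,060.00 / (0.092 − 0.055) = £109,729.7297
Discount to today: PV = £109,729.7297 / (1 + 0.092)^2 = £109,729.7297 / 1.192464 = £92,019.32

£92019.32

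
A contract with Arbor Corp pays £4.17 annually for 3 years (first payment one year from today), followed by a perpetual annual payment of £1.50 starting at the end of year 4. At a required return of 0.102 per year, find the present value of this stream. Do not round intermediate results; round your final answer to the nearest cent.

PV of 3-year annuity: £4.17 × [1 − (1+0.102)^−3] / 0.102 = 10.33377
Perpetuity value at year 3: £1.50 / 0.102 = 14.70588
PV of perpetuity: 14.70588 / (1+0.102)^3 = 10.98870
Total PV = 10.33377 + 10.98870 = 21.32247

£21.32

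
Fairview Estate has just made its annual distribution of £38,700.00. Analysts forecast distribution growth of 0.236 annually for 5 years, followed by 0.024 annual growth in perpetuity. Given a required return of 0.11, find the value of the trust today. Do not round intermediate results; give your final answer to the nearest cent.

£1059098.01

D_1 = 47833.20000
D_2 = 59121.83520
D_3 = 73074.58831
D_4 = 90320.19115
D_5 = 111635.75626
Terminal value at year 5: TV = D_5×(1+g_2)/(r−g_2) = 114315.01441/0.086 = 1329244.35359
P_0 = D_1/(1+r)^1 + D_2/(1+r)^2 + D_3/(1+r)^3 + D_4/(1+r)^4 + D_5/(1+r)^5 + TV/(1+r)^5
    = 43092.97297 + 47984.60774 + 53431.50916 + 59496.70750 + 66250.38781 + 788841.82695 = 1059098.01214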